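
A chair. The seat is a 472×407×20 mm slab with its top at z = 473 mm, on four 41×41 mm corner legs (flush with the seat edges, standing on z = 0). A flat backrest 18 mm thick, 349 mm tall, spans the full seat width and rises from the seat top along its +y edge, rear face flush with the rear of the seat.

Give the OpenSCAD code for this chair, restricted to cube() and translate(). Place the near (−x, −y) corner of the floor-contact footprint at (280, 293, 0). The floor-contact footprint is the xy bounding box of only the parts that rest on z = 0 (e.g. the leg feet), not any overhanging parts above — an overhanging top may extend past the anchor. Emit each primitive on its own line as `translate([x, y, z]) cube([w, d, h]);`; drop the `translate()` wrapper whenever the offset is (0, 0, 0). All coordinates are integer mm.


translate([280, 293, 453]) cube([472, 407, 20]);
translate([280, 293, 0]) cube([41, 41, 453]);
translate([711, 293, 0]) cube([41, 41, 453]);
translate([280, 659, 0]) cube([41, 41, 453]);
translate([711, 659, 0]) cube([41, 41, 453]);
translate([280, 682, 473]) cube([472, 18, 349]);


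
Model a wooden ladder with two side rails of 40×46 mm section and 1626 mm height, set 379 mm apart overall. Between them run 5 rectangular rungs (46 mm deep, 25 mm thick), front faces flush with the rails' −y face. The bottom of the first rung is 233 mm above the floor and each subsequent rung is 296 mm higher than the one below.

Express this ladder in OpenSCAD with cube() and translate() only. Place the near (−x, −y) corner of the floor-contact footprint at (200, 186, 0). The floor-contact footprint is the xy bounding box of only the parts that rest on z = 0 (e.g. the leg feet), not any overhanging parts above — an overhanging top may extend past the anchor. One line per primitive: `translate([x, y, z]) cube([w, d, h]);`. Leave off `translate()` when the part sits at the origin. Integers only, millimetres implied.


// rung span = 379 - 2*40 = 299
// rung[k] z = 233 + k*296
translate([200, 186, 0]) cube([40, 46, 1626]);
translate([539, 186, 0]) cube([40, 46, 1626]);
translate([240, 186, 233]) cube([299, 46, 25]);
translate([240, 186, 529]) cube([299, 46, 25]);
translate([240, 186, 825]) cube([299, 46, 25]);
translate([240, 186, 1121]) cube([299, 46, 25]);
translate([240, 186, 1417]) cube([299, 46, 25]);


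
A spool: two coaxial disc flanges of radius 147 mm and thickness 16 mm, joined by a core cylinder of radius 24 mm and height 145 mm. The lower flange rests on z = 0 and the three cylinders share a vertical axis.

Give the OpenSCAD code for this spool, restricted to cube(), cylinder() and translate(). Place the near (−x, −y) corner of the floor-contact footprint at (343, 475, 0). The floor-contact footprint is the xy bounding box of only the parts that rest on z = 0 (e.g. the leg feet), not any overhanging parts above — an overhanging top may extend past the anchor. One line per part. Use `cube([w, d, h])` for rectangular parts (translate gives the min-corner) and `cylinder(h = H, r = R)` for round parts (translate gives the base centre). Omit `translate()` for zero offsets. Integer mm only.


translate([490, 622, 0]) cylinder(h = 16, r = 147);
translate([490, 622, 16]) cylinder(h = 145, r = 24);
translate([490, 622, 161]) cylinder(h = 16, r = 147);


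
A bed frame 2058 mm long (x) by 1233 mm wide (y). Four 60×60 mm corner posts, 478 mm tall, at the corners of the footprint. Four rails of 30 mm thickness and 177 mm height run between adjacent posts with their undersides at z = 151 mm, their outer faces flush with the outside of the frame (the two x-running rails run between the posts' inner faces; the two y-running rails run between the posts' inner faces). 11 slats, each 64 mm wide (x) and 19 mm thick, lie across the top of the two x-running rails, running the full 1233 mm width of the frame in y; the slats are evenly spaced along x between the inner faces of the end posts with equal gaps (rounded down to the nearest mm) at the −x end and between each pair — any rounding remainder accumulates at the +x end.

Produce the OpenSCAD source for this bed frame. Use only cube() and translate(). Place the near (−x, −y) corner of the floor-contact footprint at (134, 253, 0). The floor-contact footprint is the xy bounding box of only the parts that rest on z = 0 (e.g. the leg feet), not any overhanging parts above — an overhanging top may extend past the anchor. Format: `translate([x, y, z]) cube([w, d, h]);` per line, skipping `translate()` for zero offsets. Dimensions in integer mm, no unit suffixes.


translate([134, 253, 0]) cube([60, 60, 478]);
translate([134, 1426, 0]) cube([60, 60, 478]);
translate([2132, 253, 0]) cube([60, 60, 478]);
translate([2132, 1426, 0]) cube([60, 60, 478]);
translate([194, 253, 151]) cube([1938, 30, 177]);
translate([194, 1456, 151]) cube([1938, 30, 177]);
translate([134, 313, 151]) cube([30, 1113, 177]);
translate([2162, 313, 151]) cube([30, 1113, 177]);
translate([296, 253, 328]) cube([64, 1233, 19]);
translate([462, 253, 328]) cube([64, 1233, 19]);
translate([628, 253, 328]) cube([64, 1233, 19]);
translate([794, 253, 328]) cube([64, 1233, 19]);
translate([960, 253, 328]) cube([64, 1233, 19]);
translate([1126, 253, 328]) cube([64, 1233, 19]);
translate([1292, 253, 328]) cube([64, 1233, 19]);
translate([1458, 253, 328]) cube([64, 1233, 19]);
translate([1624, 253, 328]) cube([64, 1233, 19]);
translate([1790, 253, 328]) cube([64, 1233, 19]);
translate([1956, 253, 328]) cube([64, 1233, 19]);


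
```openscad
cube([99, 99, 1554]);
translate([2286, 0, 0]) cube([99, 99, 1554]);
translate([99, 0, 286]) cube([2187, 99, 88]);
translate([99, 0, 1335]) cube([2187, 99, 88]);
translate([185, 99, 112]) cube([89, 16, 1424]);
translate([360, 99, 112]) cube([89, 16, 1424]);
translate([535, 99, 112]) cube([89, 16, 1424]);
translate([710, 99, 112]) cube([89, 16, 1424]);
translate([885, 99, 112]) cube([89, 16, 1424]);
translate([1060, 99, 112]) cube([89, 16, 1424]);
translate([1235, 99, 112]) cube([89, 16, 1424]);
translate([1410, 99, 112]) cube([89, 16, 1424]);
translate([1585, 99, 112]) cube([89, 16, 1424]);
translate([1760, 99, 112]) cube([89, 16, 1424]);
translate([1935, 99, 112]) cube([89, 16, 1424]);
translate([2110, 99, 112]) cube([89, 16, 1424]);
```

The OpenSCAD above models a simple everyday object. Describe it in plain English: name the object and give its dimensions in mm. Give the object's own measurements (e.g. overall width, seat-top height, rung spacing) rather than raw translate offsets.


A fence section. Two 99×99 mm posts, 1554 mm tall, stand on the floor with a clear span of 2187 mm between their inner faces. Two horizontal rails of 99×88 mm section span the gap between the posts with their undersides at z = 286 mm and z = 1335 mm, flush with the posts' −y face. 12 pickets, each 89 mm wide, 16 mm thick and 1424 mm tall, are fixed to the +y face of the rails with their bottoms at z = 112 mm, spaced across the span with a 86 mm gap after the −x post and between neighbouring pickets, with 87 mm left before the +x post.


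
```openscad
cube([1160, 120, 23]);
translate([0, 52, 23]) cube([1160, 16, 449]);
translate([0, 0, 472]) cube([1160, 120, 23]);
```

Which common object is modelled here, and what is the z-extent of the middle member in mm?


An I-beam. The web height is 449 mm.

Two wide flanges with a thin centred web — an I-beam. Overall 495 mm minus two 23 mm flanges gives a web of 495 − 2·23 = 449 mm.


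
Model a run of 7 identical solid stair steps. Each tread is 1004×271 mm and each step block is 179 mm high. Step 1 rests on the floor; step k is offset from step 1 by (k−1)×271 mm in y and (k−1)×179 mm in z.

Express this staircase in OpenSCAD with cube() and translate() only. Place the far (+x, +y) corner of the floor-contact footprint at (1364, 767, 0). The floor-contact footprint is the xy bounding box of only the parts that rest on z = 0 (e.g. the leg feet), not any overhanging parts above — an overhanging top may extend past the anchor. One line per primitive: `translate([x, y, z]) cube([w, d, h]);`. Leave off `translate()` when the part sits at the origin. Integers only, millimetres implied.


translate([360, 496, 0]) cube([1004, 271, 179]);
translate([360, 767, 179]) cube([1004, 271, 179]);
translate([360, 1038, 358]) cube([1004, 271, 179]);
translate([360, 1309, 537]) cube([1004, 271, 179]);
translate([360, 1580, 716]) cube([1004, 271, 179]);
translate([360, 1851, 895]) cube([1004, 271, 179]);
translate([360, 2122, 1074]) cube([1004, 271, 179]);


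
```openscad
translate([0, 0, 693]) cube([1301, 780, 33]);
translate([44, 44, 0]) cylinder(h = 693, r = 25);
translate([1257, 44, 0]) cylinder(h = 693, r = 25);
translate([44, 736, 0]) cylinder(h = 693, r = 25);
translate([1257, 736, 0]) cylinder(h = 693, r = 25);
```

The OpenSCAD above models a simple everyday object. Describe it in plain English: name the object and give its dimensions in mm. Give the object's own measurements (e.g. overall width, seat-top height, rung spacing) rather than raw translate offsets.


A table: top 1301 mm (x) × 780 mm (y), 33 mm thick, upper face at z = 726 mm, on four round legs of 50 mm diameter, each leg's bounding box inset 19 mm from the nearest pair of top edges from z = 0 to the bottom of the top.


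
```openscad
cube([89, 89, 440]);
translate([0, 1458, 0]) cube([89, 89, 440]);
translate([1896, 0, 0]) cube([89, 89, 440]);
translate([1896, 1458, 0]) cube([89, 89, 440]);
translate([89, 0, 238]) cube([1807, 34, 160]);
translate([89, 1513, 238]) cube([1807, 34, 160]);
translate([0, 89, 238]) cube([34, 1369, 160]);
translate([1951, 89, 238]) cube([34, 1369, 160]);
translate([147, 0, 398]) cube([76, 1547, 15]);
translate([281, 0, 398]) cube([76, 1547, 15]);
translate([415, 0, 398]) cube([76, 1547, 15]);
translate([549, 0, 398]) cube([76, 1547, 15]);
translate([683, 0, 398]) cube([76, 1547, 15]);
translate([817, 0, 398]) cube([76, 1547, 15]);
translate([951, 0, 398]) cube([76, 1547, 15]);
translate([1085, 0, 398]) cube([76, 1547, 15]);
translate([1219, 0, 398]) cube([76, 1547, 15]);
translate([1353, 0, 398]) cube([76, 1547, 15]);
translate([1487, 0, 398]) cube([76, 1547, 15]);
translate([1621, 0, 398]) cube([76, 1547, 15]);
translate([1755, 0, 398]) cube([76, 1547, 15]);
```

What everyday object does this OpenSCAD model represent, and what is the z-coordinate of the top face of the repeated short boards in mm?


A bed frame. The slat-top height is 413 mm.

Four posts, four rails, and a row of slats — a bed frame. Slats sit on the rails at z = 238 + 160 = 398; with slat thickness 15, the top is 413 mm.


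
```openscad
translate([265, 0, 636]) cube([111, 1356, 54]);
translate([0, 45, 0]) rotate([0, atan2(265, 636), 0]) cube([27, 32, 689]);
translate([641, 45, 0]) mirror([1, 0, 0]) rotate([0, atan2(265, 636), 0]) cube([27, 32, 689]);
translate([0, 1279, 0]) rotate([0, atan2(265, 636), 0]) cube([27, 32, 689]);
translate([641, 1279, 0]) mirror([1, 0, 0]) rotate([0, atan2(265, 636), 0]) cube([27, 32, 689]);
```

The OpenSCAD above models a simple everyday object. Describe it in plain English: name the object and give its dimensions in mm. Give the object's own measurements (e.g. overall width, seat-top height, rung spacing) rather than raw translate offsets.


A sawhorse. A 111×1356×54 mm beam (x, y, z) sits on two A-frame leg pairs. Each pair is two raked legs of 27×32 mm section (32 mm along y) splaying symmetrically in x. Each leg rises 636 mm vertically over 265 mm of horizontal reach and is 689 mm long along its own axis. Every leg's outer bottom edge rests on the floor and its outer top edge meets a bottom edge of the beam — the left legs (tilting toward +x) meet the beam's −x bottom edge, the right legs (their mirror images, tilting toward −x) meet its +x bottom edge — so the leg tops tuck under the beam, the beam's underside is 636 mm above the floor, and the feet are 641 mm apart outside-to-outside with the beam centred between them. The two leg pairs are set in 45 mm from either end of the beam.


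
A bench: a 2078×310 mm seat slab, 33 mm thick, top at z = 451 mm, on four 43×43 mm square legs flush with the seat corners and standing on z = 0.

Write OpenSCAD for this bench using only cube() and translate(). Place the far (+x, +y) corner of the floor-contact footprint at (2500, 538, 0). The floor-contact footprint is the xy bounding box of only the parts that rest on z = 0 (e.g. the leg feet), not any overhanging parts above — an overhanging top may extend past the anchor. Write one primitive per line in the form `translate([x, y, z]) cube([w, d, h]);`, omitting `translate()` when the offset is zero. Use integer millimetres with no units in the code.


translate([422, 228, 418]) cube([2078, 310, 33]);
translate([422, 228, 0]) cube([43, 43, 418]);
translate([422, 495, 0]) cube([43, 43, 418]);
translate([2457, 228, 0]) cube([43, 43, 418]);
translate([2457, 495, 0]) cube([43, 43, 418]);


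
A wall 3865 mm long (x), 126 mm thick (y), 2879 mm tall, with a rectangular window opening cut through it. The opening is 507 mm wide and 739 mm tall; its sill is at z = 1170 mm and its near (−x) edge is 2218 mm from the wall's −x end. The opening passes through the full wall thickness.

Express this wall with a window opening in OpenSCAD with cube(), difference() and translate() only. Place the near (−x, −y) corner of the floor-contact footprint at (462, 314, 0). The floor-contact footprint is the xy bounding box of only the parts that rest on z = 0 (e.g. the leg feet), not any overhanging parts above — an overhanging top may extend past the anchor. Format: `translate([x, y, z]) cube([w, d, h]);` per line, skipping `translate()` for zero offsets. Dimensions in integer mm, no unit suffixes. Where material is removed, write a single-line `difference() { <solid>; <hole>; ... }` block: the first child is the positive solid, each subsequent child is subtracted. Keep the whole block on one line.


difference() { translate([462, 314, 0]) cube([3865, 126, 2879]); translate([2680, 314, 1170]) cube([507, 126, 739]); }


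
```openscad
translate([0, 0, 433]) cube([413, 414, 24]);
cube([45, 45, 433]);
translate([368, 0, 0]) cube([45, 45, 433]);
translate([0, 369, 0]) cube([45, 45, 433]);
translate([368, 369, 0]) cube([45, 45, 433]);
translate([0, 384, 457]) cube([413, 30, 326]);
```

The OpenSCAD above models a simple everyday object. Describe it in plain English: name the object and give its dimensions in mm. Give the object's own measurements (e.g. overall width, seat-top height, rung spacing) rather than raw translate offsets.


A chair. The seat is a 413×414×24 mm slab with its top at z = 457 mm, on four 45×45 mm corner legs (flush with the seat edges, standing on z = 0). A flat backrest 30 mm thick, 326 mm tall, spans the full seat width and rises from the seat top along its +y edge, rear face flush with the rear of the seat.


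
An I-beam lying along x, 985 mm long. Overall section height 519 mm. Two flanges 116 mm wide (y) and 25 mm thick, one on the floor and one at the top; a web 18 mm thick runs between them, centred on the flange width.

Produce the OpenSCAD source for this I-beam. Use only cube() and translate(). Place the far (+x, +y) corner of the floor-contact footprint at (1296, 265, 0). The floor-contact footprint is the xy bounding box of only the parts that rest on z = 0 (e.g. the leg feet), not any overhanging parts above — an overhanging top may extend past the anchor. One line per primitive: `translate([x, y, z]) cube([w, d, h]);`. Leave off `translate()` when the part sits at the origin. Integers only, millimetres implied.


translate([311, 149, 0]) cube([985, 116, 25]);
translate([311, 198, 25]) cube([985, 18, 469]);
translate([311, 149, 494]) cube([985, 116, 25]);


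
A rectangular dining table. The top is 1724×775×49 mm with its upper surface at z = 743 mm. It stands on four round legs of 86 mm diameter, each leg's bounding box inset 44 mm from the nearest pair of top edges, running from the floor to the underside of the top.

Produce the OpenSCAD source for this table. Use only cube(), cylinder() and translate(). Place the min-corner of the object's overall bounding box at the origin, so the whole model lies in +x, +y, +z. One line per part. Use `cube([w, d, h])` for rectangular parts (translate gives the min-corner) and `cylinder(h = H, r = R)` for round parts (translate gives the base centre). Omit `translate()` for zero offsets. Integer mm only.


translate([0, 0, 694]) cube([1724, 775, 49]);
translate([87, 87, 0]) cylinder(h = 694, r = 43);
translate([1637, 87, 0]) cylinder(h = 694, r = 43);
translate([87, 688, 0]) cylinder(h = 694, r = 43);
translate([1637, 688, 0]) cylinder(h = 694, r = 43);


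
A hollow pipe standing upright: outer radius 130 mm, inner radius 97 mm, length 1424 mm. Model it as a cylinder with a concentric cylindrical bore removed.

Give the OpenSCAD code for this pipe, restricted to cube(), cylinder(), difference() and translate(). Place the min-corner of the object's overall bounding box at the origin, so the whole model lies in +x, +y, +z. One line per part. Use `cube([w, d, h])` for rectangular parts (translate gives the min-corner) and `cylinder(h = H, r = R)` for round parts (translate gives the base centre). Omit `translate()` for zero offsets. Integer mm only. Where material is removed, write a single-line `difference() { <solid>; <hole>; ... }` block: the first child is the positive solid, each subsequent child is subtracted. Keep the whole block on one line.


difference() { translate([130, 130, 0]) cylinder(h = 1424, r = 130); translate([130, 130, 0]) cylinder(h = 1424, r = 97); }


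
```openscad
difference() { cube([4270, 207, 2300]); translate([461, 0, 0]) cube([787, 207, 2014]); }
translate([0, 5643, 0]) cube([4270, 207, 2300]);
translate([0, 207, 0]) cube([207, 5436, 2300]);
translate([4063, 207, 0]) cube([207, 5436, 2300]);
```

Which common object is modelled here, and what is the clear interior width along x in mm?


A single room. The interior width is 3856 mm.

Four walls enclosing a rectangle with a door in the front wall — a room. Outside width 4270 minus two 207 mm walls gives 3856 mm.


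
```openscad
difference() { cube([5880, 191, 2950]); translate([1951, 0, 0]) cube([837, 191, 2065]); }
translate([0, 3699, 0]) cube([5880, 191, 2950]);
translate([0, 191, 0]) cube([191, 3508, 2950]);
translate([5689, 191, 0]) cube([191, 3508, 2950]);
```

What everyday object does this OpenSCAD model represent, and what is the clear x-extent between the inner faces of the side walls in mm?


A single room. The interior width is 5498 mm.

Four walls enclosing a rectangle with a door in the front wall — a room. Outside width 5880 minus two 191 mm walls gives 5498 mm.


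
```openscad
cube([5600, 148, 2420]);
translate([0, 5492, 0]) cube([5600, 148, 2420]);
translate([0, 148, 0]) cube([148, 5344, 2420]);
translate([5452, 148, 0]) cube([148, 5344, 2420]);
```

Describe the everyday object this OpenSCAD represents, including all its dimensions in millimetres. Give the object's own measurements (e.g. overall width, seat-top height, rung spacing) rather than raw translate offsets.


The wall frame of a small rectangular building: four walls, each 2420 mm tall and 148 mm thick, enclosing a footprint 5600 mm (x) by 5640 mm (y) outside-to-outside, with no floor or roof. The front and back walls (the −y and +y sides) span the full width; the two side walls fit between them.


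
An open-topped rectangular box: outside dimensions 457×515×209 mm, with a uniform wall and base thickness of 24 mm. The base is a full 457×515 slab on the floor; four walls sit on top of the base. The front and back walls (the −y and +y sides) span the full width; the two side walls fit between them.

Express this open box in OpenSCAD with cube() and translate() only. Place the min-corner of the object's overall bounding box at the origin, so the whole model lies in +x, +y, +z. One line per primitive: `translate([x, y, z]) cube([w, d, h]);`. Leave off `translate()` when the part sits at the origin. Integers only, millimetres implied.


cube([457, 515, 24]);
translate([0, 0, 24]) cube([457, 24, 185]);
translate([0, 491, 24]) cube([457, 24, 185]);
translate([0, 24, 24]) cube([24, 467, 185]);
translate([433, 24, 24]) cube([24, 467, 185]);


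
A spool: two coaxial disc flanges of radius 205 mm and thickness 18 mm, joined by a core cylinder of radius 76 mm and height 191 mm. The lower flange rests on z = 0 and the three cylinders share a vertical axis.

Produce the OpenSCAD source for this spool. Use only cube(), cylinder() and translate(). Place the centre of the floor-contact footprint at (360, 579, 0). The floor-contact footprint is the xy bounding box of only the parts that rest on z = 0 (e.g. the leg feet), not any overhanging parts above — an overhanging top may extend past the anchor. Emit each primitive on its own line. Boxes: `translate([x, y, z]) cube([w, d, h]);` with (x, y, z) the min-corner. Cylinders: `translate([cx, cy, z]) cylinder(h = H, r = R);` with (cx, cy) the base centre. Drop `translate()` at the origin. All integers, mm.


translate([360, 579, 0]) cylinder(h = 18, r = 205);
translate([360, 579, 18]) cylinder(h = 191, r = 76);
translate([360, 579, 209]) cylinder(h = 18, r = 205);


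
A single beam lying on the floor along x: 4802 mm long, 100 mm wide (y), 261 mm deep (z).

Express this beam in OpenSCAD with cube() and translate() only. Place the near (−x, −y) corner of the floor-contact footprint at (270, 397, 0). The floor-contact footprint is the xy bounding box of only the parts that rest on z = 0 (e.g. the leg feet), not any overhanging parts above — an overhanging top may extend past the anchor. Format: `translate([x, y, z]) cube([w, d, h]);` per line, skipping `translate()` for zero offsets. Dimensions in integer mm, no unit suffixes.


translate([270, 397, 0]) cube([4802, 100, 261]);


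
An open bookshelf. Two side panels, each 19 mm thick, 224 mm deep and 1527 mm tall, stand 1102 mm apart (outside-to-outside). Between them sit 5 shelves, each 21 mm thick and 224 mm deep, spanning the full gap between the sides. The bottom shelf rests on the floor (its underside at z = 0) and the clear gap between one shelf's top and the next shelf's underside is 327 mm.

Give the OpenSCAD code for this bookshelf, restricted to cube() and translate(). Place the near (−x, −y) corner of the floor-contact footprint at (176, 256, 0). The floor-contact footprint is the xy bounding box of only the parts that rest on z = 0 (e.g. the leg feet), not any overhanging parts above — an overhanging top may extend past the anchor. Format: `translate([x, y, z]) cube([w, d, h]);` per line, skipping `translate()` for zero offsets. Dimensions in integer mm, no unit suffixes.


translate([176, 256, 0]) cube([19, 224, 1527]);
translate([1259, 256, 0]) cube([19, 224, 1527]);
translate([195, 256, 0]) cube([1064, 224, 21]);
translate([195, 256, 348]) cube([1064, 224, 21]);
translate([195, 256, 696]) cube([1064, 224, 21]);
translate([195, 256, 1044]) cube([1064, 224, 21]);
translate([195, 256, 1392]) cube([1064, 224, 21]);


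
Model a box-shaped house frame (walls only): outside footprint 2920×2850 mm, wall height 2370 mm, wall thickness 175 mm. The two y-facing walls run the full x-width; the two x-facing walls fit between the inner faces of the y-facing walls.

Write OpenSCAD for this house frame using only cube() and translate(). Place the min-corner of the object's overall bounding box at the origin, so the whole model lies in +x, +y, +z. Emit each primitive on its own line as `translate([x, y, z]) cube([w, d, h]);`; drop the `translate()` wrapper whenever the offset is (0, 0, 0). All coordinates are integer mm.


cube([2920, 175, 2370]);
translate([0, 2675, 0]) cube([2920, 175, 2370]);
translate([0, 175, 0]) cube([175, 2500, 2370]);
translate([2745, 175, 0]) cube([175, 2500, 2370]);


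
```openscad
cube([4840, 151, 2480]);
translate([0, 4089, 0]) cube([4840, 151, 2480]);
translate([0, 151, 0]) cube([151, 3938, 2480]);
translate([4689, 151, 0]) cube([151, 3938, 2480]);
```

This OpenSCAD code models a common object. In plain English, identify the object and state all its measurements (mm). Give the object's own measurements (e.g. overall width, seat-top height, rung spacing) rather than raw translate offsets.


The wall frame of a small rectangular building: four walls, each 2480 mm tall and 151 mm thick, enclosing a footprint 4840 mm (x) by 4240 mm (y) outside-to-outside, with no floor or roof. The front and back walls (the −y and +y sides) span the full width; the two side walls fit between them.


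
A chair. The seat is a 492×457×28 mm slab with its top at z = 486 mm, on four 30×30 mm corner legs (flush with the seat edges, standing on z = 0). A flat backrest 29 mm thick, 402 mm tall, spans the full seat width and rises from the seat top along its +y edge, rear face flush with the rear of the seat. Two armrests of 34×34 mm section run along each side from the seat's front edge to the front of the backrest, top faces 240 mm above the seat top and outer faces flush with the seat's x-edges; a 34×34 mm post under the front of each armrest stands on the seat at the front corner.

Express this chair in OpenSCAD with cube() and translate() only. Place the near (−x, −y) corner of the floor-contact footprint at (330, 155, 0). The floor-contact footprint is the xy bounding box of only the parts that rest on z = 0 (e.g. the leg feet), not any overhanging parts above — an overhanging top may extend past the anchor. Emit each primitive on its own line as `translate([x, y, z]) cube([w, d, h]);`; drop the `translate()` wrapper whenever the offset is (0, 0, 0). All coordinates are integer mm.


translate([330, 155, 458]) cube([492, 457, 28]);
translate([330, 155, 0]) cube([30, 30, 458]);
translate([792, 155, 0]) cube([30, 30, 458]);
translate([330, 582, 0]) cube([30, 30, 458]);
translate([792, 582, 0]) cube([30, 30, 458]);
translate([330, 583, 486]) cube([492, 29, 402]);
translate([330, 155, 692]) cube([34, 428, 34]);
translate([788, 155, 692]) cube([34, 428, 34]);
translate([330, 155, 486]) cube([34, 34, 206]);
translate([788, 155, 486]) cube([34, 34, 206]);


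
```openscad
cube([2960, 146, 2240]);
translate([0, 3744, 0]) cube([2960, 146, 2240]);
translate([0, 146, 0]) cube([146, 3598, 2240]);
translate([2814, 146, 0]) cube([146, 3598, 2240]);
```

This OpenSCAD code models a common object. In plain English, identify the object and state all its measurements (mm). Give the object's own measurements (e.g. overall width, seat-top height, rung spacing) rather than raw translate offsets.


The wall frame of a small rectangular building: four walls, each 2240 mm tall and 146 mm thick, enclosing a footprint 2960 mm (x) by 3890 mm (y) outside-to-outside, with no floor or roof. The front and back walls (the −y and +y sides) span the full width; the two side walls fit between them.


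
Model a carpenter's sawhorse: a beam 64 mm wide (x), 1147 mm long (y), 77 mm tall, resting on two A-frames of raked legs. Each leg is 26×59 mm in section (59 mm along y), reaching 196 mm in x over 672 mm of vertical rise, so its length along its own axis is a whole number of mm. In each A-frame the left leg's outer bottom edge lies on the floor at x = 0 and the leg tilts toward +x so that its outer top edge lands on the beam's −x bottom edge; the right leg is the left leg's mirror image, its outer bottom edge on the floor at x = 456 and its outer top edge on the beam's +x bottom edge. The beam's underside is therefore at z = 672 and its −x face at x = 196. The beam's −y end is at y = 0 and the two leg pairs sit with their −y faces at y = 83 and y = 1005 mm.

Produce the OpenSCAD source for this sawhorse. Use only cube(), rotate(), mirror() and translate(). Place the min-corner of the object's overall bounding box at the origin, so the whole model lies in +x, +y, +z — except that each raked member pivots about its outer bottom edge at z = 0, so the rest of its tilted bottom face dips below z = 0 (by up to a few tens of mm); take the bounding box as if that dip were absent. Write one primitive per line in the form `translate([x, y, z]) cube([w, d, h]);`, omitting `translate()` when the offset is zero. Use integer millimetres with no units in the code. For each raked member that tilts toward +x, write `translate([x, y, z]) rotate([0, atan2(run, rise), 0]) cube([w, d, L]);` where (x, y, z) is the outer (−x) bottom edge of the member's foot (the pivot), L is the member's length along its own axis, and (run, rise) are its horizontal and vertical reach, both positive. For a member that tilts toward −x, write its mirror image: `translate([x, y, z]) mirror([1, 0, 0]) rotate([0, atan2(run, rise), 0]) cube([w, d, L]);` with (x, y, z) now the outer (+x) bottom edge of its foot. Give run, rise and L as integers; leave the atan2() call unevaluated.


translate([196, 0, 672]) cube([64, 1147, 77]);
translate([0, 83, 0]) rotate([0, atan2(196, 672), 0]) cube([26, 59, 700]);
translate([456, 83, 0]) mirror([1, 0, 0]) rotate([0, atan2(196, 672), 0]) cube([26, 59, 700]);
translate([0, 1005, 0]) rotate([0, atan2(196, 672), 0]) cube([26, 59, 700]);
translate([456, 1005, 0]) mirror([1, 0, 0]) rotate([0, atan2(196, 672), 0]) cube([26, 59, 700]);


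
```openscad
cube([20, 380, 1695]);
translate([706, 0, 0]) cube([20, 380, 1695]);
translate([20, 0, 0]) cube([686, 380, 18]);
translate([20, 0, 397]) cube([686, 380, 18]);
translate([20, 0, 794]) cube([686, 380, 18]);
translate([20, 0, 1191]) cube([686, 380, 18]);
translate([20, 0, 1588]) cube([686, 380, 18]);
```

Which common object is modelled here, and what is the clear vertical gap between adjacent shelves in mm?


A bookshelf. The clear shelf gap is 379 mm.

Two tall side panels with 5 horizontal boards between them — a bookshelf. The first two shelf undersides are at z = 0 and z = 397; with shelf thickness 18, the clear gap is 397 − 0 − 18 = 379 mm.


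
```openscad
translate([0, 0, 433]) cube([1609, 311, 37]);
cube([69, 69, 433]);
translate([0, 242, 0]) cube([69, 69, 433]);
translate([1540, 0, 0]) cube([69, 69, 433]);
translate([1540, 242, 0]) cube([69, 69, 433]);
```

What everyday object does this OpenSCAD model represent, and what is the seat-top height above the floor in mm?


A bench. The seat-top height is 470 mm.

A long slab on four corner posts — a bench. The slab sits at z = 433 with thickness 37, so the top is 433 + 37 = 470 mm.


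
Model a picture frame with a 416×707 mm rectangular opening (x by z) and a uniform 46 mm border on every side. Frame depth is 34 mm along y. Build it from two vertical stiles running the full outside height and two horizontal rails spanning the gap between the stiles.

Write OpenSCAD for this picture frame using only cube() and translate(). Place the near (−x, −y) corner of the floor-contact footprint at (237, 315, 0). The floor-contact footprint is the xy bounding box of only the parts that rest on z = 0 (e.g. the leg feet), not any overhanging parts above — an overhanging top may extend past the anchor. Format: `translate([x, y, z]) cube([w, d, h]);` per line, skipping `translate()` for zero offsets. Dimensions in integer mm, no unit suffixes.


translate([237, 315, 0]) cube([46, 34, 799]);
translate([699, 315, 0]) cube([46, 34, 799]);
translate([283, 315, 0]) cube([416, 34, 46]);
translate([283, 315, 753]) cube([416, 34, 46]);


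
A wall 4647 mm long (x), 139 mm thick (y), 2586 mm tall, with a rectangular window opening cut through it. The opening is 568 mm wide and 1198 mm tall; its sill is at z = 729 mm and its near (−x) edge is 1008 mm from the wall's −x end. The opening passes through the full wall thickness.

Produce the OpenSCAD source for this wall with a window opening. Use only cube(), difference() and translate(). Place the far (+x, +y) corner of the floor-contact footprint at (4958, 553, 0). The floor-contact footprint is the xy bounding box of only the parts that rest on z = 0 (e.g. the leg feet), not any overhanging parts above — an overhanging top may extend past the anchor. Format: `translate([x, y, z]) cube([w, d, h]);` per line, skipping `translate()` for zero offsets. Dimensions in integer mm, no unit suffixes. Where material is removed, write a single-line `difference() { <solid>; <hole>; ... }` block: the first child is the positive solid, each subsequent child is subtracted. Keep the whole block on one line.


difference() { translate([311, 414, 0]) cube([4647, 139, 2586]); translate([1319, 414, 729]) cube([568, 139, 1198]); }


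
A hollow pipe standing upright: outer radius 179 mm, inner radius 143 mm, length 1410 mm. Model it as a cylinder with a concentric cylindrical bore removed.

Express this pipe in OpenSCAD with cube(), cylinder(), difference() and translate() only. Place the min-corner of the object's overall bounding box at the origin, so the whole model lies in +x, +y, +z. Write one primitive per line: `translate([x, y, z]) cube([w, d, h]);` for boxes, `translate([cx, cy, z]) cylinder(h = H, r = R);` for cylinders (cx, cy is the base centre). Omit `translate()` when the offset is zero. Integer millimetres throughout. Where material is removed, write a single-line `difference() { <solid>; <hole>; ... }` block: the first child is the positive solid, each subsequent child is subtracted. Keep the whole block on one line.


difference() { translate([179, 179, 0]) cylinder(h = 1410, r = 179); translate([179, 179, 0]) cylinder(h = 1410, r = 143); }


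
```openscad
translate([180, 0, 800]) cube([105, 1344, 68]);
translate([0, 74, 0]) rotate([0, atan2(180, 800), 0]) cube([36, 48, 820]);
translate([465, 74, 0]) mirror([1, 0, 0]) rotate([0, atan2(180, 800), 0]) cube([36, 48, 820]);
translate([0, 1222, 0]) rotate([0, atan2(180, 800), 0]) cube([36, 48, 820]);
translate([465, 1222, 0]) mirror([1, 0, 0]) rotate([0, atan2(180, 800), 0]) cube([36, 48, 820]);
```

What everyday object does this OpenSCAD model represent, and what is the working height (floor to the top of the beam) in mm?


A sawhorse. The overall height is 868 mm.

A beam across two mirrored pairs of raked legs — a sawhorse. The beam's underside is at z = 800 (matching the legs' vertical rise in atan2(180, 800)) and the beam is 68 mm tall, so its top is at 800 + 68 = 868 mm. The raked legs top out at the beam's underside, so that is the highest point.


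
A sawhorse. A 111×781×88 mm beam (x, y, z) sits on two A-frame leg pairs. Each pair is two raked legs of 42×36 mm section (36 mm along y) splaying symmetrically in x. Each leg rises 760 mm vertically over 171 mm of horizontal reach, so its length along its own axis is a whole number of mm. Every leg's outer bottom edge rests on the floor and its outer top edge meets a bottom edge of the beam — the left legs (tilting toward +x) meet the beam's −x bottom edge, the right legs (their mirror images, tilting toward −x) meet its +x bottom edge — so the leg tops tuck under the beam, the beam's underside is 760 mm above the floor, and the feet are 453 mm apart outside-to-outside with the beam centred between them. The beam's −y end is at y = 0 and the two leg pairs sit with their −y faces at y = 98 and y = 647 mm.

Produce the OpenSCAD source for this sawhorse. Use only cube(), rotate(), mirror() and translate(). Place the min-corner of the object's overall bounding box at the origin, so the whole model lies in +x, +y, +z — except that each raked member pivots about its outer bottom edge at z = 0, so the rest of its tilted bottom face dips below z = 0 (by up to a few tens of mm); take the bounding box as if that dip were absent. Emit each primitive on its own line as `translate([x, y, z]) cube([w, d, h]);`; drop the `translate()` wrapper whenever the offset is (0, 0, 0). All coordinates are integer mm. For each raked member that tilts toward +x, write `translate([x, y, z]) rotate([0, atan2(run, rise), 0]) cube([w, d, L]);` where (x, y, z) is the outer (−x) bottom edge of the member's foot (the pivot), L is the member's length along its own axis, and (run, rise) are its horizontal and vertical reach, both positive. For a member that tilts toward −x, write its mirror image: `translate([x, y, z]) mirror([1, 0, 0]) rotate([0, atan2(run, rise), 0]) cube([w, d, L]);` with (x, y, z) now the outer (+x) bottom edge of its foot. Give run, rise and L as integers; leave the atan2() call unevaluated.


// leg length = √(171² + 760²) = 779
// right-leg outer foot x = 2·171 + 111 = 453
// beam min-corner = (171, 0, 760)
translate([171, 0, 760]) cube([111, 781, 88]);
translate([0, 98, 0]) rotate([0, atan2(171, 760), 0]) cube([42, 36, 779]);
translate([453, 98, 0]) mirror([1, 0, 0]) rotate([0, atan2(171, 760), 0]) cube([42, 36, 779]);
translate([0, 647, 0]) rotate([0, atan2(171, 760), 0]) cube([42, 36, 779]);
translate([453, 647, 0]) mirror([1, 0, 0]) rotate([0, atan2(171, 760), 0]) cube([42, 36, 779]);


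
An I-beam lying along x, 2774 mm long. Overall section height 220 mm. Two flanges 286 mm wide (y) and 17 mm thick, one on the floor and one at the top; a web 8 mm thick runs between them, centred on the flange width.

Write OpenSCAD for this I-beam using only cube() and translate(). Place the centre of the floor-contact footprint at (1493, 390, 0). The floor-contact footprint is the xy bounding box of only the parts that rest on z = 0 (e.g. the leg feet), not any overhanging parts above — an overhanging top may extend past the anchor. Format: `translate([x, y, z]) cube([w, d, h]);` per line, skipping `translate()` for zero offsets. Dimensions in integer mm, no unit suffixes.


translate([106, 247, 0]) cube([2774, 286, 17]);
translate([106, 386, 17]) cube([2774, 8, 186]);
translate([106, 247, 203]) cube([2774, 286, 17]);


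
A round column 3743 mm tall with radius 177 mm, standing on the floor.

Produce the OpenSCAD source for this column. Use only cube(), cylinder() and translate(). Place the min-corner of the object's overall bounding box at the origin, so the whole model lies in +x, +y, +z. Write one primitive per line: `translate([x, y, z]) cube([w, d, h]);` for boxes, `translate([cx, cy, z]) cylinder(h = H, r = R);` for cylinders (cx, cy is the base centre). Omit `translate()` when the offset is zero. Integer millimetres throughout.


translate([177, 177, 0]) cylinder(h = 3743, r = 177);


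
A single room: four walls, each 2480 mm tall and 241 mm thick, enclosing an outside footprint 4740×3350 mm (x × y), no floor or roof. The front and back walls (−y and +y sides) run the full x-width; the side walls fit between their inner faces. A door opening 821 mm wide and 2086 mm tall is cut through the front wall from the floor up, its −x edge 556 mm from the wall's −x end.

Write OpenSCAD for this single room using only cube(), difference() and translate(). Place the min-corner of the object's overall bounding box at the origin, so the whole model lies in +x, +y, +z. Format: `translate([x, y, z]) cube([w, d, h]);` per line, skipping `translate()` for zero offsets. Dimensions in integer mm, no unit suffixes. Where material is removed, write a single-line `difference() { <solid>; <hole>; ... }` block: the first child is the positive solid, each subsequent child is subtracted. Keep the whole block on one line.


difference() { cube([4740, 241, 2480]); translate([556, 0, 0]) cube([821, 241, 2086]); }
translate([0, 3109, 0]) cube([4740, 241, 2480]);
translate([0, 241, 0]) cube([241, 2868, 2480]);
translate([4499, 241, 0]) cube([241, 2868, 2480]);


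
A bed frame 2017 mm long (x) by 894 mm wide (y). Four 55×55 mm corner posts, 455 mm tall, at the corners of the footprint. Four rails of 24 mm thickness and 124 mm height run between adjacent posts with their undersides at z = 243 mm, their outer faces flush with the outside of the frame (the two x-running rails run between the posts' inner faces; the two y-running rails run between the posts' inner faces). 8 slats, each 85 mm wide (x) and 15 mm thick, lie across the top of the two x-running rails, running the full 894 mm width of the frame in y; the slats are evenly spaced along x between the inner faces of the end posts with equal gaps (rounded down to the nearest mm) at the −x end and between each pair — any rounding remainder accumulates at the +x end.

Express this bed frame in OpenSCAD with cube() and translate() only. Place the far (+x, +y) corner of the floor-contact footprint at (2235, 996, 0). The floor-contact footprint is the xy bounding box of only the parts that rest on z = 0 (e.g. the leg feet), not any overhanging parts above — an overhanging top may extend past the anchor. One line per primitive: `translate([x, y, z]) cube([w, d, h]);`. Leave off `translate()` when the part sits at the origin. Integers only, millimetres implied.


translate([218, 102, 0]) cube([55, 55, 455]);
translate([218, 941, 0]) cube([55, 55, 455]);
translate([2180, 102, 0]) cube([55, 55, 455]);
translate([2180, 941, 0]) cube([55, 55, 455]);
translate([273, 102, 243]) cube([1907, 24, 124]);
translate([273, 972, 243]) cube([1907, 24, 124]);
translate([218, 157, 243]) cube([24, 784, 124]);
translate([2211, 157, 243]) cube([24, 784, 124]);
translate([409, 102, 367]) cube([85, 894, 15]);
translate([630, 102, 367]) cube([85, 894, 15]);
translate([851, 102, 367]) cube([85, 894, 15]);
translate([1072, 102, 367]) cube([85, 894, 15]);
translate([1293, 102, 367]) cube([85, 894, 15]);
translate([1514, 102, 367]) cube([85, 894, 15]);
translate([1735, 102, 367]) cube([85, 894, 15]);
translate([1956, 102, 367]) cube([85, 894, 15]);
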